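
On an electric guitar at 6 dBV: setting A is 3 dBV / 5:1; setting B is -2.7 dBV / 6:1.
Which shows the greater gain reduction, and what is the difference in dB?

A: 3 dB over, compressed to 0.6 dB over, so 2.4 dB of GR.
B: 8.7 dB over, compressed to 1.45 dB over, so 7.25 dB of GR.
B applies 4.85 dB more gain reduction.

B, by 4.85 dB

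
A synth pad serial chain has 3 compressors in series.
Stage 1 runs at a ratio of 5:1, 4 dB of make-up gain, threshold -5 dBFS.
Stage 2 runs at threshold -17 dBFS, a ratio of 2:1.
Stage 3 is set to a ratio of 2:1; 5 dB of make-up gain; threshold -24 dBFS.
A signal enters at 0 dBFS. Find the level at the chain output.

-11.25 dBFS

Stage 1: 5 dB above -5 dBFS, reduced 5:1 to 1 dB above → -4 dBFS; +4 dB make-up → 0 dBFS.
Stage 2: 0 dBFS is 17 dB over -17 dBFS; at 2:1 that becomes 8.5 dB over, giving -8.5 dBFS.
Stage 3: -8.5 dBFS is 15.5 dB over -24 dBFS; at 2:1 that becomes 7.75 dB over, giving -16.25 dBFS; +5 dB make-up → -11.25 dBFS.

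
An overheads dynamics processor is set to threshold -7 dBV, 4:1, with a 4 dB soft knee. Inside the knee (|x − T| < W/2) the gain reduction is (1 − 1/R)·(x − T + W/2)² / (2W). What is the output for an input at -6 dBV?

x − T + W/2 = -6 − (-7) + 2 = 3.
GR = (1 − 1/4) × 3² / 8 = 0.75 × 9 / 8 = 0.84375 dB.
Output = -6 − 0.84375 = -6.84375 dBV.

-6.84375 dBV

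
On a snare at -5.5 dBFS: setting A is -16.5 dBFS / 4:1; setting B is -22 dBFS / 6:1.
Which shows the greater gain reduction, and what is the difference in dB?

A: overshoot 11 dB → output overshoot 2.75 dB → GR 8.25 dB.
B: overshoot 16.5 dB → output overshoot 2.75 dB → GR 13.75 dB.
B applies 5.5 dB more gain reduction.

B, by 5.5 dB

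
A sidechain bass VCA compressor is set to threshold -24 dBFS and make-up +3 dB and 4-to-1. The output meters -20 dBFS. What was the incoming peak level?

-20 dBFS

Before make-up, the level was -20 − 3 = -23 dBFS.
Post-compression overshoot = -23 − (-24) = 1 dB.
Before 4:1 compression the overshoot was 1 × 4 = 4 dB, so input = -24 + 4 = -20 dBFS.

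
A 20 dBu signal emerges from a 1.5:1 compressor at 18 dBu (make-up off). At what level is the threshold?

14 dBu

Gain reduction = 20 − 18 = 2 dB; output overshoot = GR / (R − 1) = 2 / 0.5 = 4 dB.
Threshold = output − output overshoot = 18 − 4 = 14 dBu.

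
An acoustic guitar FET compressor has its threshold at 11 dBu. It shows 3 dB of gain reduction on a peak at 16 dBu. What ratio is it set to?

Input overshoot = 16 − 11 = 5 dB.
Output overshoot = 5 − 3 = 2 dB.
Ratio = input overshoot / output overshoot = 5 / 2 = 2.5.

2.5:1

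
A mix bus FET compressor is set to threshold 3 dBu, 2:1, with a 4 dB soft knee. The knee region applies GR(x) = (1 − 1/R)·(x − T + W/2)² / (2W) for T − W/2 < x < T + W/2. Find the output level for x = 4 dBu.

x − T + W/2 = 4 − 3 + 2 = 3.
GR = (1 − 1/2) × 3² / 8 = 0.5 × 9 / 8 = 0.5625 dB.
Output = 4 − 0.5625 = 3.4375 dBu.

3.4375 dBu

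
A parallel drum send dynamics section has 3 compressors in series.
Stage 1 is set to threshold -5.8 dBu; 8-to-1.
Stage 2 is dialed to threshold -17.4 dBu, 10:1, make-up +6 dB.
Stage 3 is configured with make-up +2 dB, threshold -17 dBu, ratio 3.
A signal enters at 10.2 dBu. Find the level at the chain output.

-12.68 dBu

Stage 1: overshoot 16 dB → 16/8 = 2 dB → -3.8 dBu.
Stage 2: -3.8 dBu is 13.6 dB over -17.4 dBu; at 10:1 that becomes 1.36 dB over, giving -16.04 dBu; +6 dB make-up → -10.04 dBu.
Stage 3: -10.04 dBu is 6.96 dB over -17 dBu; at 3:1 that becomes 2.32 dB over, giving -14.68 dBu; +2 dB make-up → -12.68 dBu.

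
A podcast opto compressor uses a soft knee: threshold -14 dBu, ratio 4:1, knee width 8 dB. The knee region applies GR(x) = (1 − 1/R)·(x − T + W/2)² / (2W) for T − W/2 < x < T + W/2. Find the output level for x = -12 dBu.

x − T + W/2 = -12 − (-14) + 4 = 6.
GR = (1 − 1/4) × 6² / 16 = 0.75 × 36 / 16 = 1.6875 dB.
Output = -12 − 1.6875 = -13.6875 dBu.

-13.6875 dBu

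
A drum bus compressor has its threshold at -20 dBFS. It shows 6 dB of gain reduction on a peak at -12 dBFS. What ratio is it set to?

4:1

Input overshoot = -12 − (-20) = 8 dB.
Output overshoot = 8 − 6 = 2 dB.
Ratio = input overshoot / output overshoot = 8 / 2 = 4.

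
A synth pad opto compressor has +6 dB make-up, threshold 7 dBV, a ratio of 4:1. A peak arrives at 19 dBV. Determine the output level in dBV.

16 dBV

The input is 12 dB above the 7 dBV threshold.
4:1 compression reduces that to 12/4 = 3 dB over.
Output = 7 + 3 = 10 dBV; make-up adds 6 dB, giving 16 dBV.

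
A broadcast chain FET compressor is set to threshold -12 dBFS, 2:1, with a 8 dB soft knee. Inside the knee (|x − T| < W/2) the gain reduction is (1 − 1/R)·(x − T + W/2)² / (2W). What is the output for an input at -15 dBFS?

-15.03125 dBFS

x − T + W/2 = -15 − (-12) + 4 = 1.
GR = (1 − 1/2) × 1² / 16 = 0.5 × 1 / 16 = 0.03125 dB.
Output = -15 − 0.03125 = -15.03125 dBFS.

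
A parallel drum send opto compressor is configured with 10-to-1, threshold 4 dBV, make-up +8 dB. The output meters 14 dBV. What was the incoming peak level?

24 dBV

Before make-up, the level was 14 − 8 = 6 dBV.
The compressed level sits 6 − 4 = 2 dB over threshold.
Undo the ratio: input overshoot = 2 × 10 = 20 dB, giving input = 24 dBV.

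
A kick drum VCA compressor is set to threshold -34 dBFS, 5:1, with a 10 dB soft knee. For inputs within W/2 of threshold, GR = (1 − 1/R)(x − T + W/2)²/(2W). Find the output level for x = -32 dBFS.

x − T + W/2 = -32 − (-34) + 5 = 7.
GR = (1 − 1/5) × 7² / 20 = 0.8 × 49 / 20 = 1.96 dB.
Output = -32 − 1.96 = -33.96 dBFS.

-33.96 dBFS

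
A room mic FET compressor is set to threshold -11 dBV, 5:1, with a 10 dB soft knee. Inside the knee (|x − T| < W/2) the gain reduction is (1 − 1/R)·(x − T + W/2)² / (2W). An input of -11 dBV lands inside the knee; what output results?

x − T + W/2 = -11 − (-11) + 5 = 5.
GR = (1 − 1/5) × 5² / 20 = 0.8 × 25 / 20 = 1 dB.
Output = -11 − 1 = -12 dBV.

-12 dBV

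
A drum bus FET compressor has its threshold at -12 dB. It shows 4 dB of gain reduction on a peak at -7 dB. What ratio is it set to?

Input overshoot = -7 − (-12) = 5 dB.
Output overshoot = 5 − 4 = 1 dB.
Ratio = input overshoot / output overshoot = 5 / 1 = 5.

5:1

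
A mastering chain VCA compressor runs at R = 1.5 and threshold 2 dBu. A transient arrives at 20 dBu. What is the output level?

14 dBu

The input is 18 dB above the 2 dBu threshold.
The 18 dB excess becomes 12 dB after 1.5:1 reduction.
So the level is 2 + 12 = 14 dBu.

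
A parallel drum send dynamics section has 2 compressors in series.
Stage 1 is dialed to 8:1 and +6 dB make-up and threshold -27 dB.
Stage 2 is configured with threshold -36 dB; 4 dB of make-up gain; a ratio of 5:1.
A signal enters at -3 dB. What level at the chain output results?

-28.4 dB

Stage 1: overshoot 24 dB → 24/8 = 3 dB → -24 dB; +6 dB make-up → -18 dB.
Stage 2: -18 dB is 18 dB over -36 dB; at 5:1 that becomes 3.6 dB over, giving -32.4 dB; +4 dB make-up → -28.4 dB.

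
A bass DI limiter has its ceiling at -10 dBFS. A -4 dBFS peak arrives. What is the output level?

A brickwall limiter is an ∞:1 compressor: any input above the ceiling is clamped to -10 dBFS.

-10 dBFS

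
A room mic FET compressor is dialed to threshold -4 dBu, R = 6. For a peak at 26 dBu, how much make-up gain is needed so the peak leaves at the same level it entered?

Without make-up, output = threshold + overshoot/6 = -4 + 5 = 1 dBu.
Gap to target: 25 dB.

25 dB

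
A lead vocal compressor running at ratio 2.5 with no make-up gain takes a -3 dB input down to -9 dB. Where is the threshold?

Let T be the threshold. Output overshoot = (input overshoot)/R, so -9 − T = (-3 − T)/2.5.
2.5·(-9 − T) = -3 − T → 1.5·T = -22.5 − (-3) = -19.5.
T = -19.5/1.5 = -13 dB.

-13 dB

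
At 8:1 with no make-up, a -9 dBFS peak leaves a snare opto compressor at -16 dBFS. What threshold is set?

-17 dBFS

Gain reduction = -9 − (-16) = 7 dB; output overshoot = GR / (R − 1) = 7 / 7 = 1 dB.
Threshold = output − output overshoot = -16 − 1 = -17 dBFS.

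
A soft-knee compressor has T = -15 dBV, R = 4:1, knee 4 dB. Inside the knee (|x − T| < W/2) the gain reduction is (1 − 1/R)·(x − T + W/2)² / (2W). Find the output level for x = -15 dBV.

-15.375 dBV

x − T + W/2 = -15 − (-15) + 2 = 2.
GR = (1 − 1/4) × 2² / 8 = 0.75 × 4 / 8 = 0.375 dB.
Output = -15 − 0.375 = -15.375 dBV.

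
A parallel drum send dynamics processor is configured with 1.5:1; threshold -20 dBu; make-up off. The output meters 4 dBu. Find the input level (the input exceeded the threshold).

16 dBu

That's 24 dB above the -20 dBu threshold.
Input overshoot = R × output overshoot = 36 dB → input = -20 + 36 = 16 dBu.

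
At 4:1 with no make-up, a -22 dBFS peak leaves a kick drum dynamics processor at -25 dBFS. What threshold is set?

Gain reduction = -22 − (-25) = 3 dB; output overshoot = GR / (R − 1) = 3 / 3 = 1 dB.
Threshold = output − output overshoot = -25 − 1 = -26 dBFS.

-26 dBFS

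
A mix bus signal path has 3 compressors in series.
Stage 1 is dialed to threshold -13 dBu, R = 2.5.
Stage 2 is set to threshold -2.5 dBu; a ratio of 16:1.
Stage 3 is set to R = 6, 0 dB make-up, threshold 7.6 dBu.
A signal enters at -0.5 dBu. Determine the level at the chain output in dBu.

-8 dBu

Stage 1: 12.5 dB above -13 dBu, reduced 2.5:1 to 5 dB above → -8 dBu.
Stage 2: below threshold (-8 ≤ -2.5); passes unchanged; output -8 dBu.
Stage 3: -8 dBu is at or below the 7.6 dBu threshold — no compression; output -8 dBu.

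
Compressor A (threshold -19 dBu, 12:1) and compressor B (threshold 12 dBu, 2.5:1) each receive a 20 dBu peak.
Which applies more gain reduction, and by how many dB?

A, by 30.95 dB

A: GR = 39 − 39/12 = 35.75 dB.
B: GR = 8 − 8/2.5 = 4.8 dB.
A reduces 30.95 dB more.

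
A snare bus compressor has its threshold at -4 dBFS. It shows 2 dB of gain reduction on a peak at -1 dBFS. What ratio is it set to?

Input overshoot = -1 − (-4) = 3 dB.
Output overshoot = 3 − 2 = 1 dB.
Ratio = input overshoot / output overshoot = 3 / 1 = 3.

3:1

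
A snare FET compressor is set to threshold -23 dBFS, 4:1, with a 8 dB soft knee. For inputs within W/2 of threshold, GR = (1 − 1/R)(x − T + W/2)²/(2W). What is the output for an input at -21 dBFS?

x − T + W/2 = -21 − (-23) + 4 = 6.
GR = (1 − 1/4) × 6² / 16 = 0.75 × 36 / 16 = 1.6875 dB.
Output = -21 − 1.6875 = -22.6875 dBFS.

-22.6875 dBFS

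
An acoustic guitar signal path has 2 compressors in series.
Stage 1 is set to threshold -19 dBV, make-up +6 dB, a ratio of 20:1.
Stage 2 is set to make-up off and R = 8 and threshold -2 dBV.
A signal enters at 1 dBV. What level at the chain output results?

Stage 1: overshoot 20 dB → 20/20 = 1 dB → -18 dBV; +6 dB make-up → -12 dBV.
Stage 2: -12 dBV is at or below the -2 dBV threshold — no compression; output -12 dBV.

-12 dBV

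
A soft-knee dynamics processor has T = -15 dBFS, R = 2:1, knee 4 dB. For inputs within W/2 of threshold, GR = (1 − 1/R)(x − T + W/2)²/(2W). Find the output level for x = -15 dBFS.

-15.25 dBFS

x − T + W/2 = -15 − (-15) + 2 = 2.
GR = (1 − 1/2) × 2² / 8 = 0.5 × 4 / 8 = 0.25 dB.
Output = -15 − 0.25 = -15.25 dBFS.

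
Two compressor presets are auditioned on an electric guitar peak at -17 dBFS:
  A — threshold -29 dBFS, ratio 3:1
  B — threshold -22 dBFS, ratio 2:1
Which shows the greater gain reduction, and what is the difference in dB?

A, by 5.5 dB

A: overshoot 12 dB → output overshoot 4 dB → GR 8 dB.
B: overshoot 5 dB → output overshoot 2.5 dB → GR 2.5 dB.
Difference: 5.5 dB in favour of A.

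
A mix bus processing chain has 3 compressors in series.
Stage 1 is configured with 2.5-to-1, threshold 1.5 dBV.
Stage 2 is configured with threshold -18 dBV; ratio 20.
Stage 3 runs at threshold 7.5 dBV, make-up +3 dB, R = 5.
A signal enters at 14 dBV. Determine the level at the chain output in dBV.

Stage 1: 14 dBV is 12.5 dB over 1.5 dBV; at 2.5:1 that becomes 5 dB over, giving 6.5 dBV.
Stage 2: 6.5 dBV is 24.5 dB over -18 dBV; at 20:1 that becomes 1.225 dB over, giving -16.775 dBV.
Stage 3: -16.775 dBV ≤ 7.5 dBV, so stage 3 doesn't engage; make-up brings it to -13.775 dBV.

-13.775 dBV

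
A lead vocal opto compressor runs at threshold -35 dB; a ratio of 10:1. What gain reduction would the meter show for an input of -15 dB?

18 dB

-15 dB exceeds the threshold by 20 dB.
After 10:1 compression the overshoot becomes 20/10 = 2 dB.
GR = overshoot in − overshoot out = 20 − 2 = 18 dB.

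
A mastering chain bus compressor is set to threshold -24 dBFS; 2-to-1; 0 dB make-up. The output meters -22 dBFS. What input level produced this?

-20 dBFS

Post-compression overshoot = -22 − (-24) = 2 dB.
Input overshoot = R × output overshoot = 4 dB → input = -24 + 4 = -20 dBFS.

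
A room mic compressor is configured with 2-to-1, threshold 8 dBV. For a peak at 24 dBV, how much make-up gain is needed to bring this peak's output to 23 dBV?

The peak compresses to 8 + 16/2 = 16 dBV.
To reach 23 dBV requires 23 − 16 = 7 dB of make-up.

7 dB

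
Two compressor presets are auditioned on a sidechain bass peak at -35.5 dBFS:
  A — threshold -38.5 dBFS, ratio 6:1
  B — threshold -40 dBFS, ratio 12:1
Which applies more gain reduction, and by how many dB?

B, by 1.625 dB

A: overshoot 3 dB → output overshoot 0.5 dB → GR 2.5 dB.
B: overshoot 4.5 dB → output overshoot 0.375 dB → GR 4.125 dB.
B reduces 1.625 dB more.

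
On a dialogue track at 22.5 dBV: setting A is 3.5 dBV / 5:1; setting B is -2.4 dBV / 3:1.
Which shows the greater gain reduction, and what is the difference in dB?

A: GR = 19 − 19/5 = 15.2 dB.
B: GR = 24.9 − 24.9/3 = 16.6 dB.
Difference: 1.4 dB in favour of B.

B, by 1.4 dB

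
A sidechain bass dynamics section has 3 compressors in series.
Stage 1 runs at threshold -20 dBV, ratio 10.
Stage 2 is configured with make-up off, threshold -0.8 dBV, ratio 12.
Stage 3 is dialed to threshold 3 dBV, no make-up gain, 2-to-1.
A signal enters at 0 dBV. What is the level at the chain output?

-18 dBV

Stage 1: 20 dB above -20 dBV, reduced 10:1 to 2 dB above → -18 dBV.
Stage 2: -18 dBV ≤ -0.8 dBV, so stage 2 doesn't engage; output -18 dBV.
Stage 3: -18 dBV is at or below the 3 dBV threshold — no compression; output -18 dBV.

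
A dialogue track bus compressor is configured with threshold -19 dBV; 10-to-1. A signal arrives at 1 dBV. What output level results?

-17 dBV

1 dBV sits 20 dB over threshold.
10:1 compression reduces that to 20/10 = 2 dB over.
That puts the output at -17 dBV.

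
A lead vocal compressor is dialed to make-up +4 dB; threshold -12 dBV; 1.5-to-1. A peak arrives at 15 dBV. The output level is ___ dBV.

10 dBV

Overshoot: 15 − (-12) = 27 dB.
The 27 dB excess becomes 18 dB after 1.5:1 reduction.
So the level is -12 + 18 = 6 dBV; make-up adds 4 dB, giving 10 dBV.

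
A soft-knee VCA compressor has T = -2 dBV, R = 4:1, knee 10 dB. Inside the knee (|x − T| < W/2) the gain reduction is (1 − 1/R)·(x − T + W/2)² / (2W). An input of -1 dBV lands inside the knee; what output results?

-2.35 dBV

x − T + W/2 = -1 − (-2) + 5 = 6.
GR = (1 − 1/4) × 6² / 20 = 0.75 × 36 / 20 = 1.35 dB.
Output = -1 − 1.35 = -2.35 dBV.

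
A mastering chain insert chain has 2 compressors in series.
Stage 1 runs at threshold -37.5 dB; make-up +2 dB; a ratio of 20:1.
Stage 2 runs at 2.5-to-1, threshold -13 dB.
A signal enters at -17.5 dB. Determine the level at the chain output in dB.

Stage 1: overshoot 20 dB → 20/20 = 1 dB → -36.5 dB; +2 dB make-up → -34.5 dB.
Stage 2: -34.5 dB is at or below the -13 dB threshold — no compression; output -34.5 dB.

-34.5 dB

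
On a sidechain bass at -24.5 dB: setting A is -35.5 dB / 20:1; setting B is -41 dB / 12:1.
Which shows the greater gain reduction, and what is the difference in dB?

B, by 4.675 dB

A: 11 dB over, compressed to 0.55 dB over, so 10.45 dB of GR.
B: 16.5 dB over, compressed to 1.375 dB over, so 15.125 dB of GR.
B reduces 4.675 dB more.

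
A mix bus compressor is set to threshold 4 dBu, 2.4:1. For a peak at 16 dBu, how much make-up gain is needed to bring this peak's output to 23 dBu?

The peak compresses to 4 + 12/2.4 = 9 dBu.
To reach 23 dBu requires 23 − 9 = 14 dB of make-up.

14 dB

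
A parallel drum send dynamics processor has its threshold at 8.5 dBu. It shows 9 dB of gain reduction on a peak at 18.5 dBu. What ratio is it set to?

Input overshoot = 18.5 − 8.5 = 10 dB.
Output overshoot = 10 − 9 = 1 dB.
Ratio = input overshoot / output overshoot = 10 / 1 = 10.

10:1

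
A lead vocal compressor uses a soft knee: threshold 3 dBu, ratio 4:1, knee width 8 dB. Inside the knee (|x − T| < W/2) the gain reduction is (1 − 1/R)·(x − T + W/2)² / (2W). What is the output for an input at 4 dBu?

x − T + W/2 = 4 − 3 + 4 = 5.
GR = (1 − 1/4) × 5² / 16 = 0.75 × 25 / 16 = 1.171875 dB.
Output = 4 − 1.171875 = 2.828125 dBu.

2.828125 dBu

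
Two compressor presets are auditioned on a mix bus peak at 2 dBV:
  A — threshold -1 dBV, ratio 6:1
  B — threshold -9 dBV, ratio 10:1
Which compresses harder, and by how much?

A: overshoot 3 dB → output overshoot 0.5 dB → GR 2.5 dB.
B: overshoot 11 dB → output overshoot 1.1 dB → GR 9.9 dB.
Difference: 7.4 dB in favour of B.

B, by 7.4 dB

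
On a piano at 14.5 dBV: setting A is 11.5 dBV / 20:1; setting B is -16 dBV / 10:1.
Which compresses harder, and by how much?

B, by 24.6 dB

A: GR = 3 − 3/20 = 2.85 dB.
B: GR = 30.5 − 30.5/10 = 27.45 dB.
B applies 24.6 dB more gain reduction.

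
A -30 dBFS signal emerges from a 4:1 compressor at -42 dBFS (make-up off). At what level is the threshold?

Let T be the threshold. Output overshoot = (input overshoot)/R, so -42 − T = (-30 − T)/4.
4·(-42 − T) = -30 − T → 3·T = -168 − (-30) = -138.
T = -138/3 = -46 dBFS.

-46 dBFS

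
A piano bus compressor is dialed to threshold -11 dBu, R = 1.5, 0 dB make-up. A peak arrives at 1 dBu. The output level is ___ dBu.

Overshoot: 1 − (-11) = 12 dB.
1.5:1 compression reduces that to 12/1.5 = 8 dB over.
That puts the output at -3 dBu.

-3 dBu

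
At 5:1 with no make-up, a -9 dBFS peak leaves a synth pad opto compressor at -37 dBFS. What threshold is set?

Input is 35 dB above T (since output overshoot × R = input overshoot: (-37 − T)·5 = -9 − T gives T = -44 dBFS).
Check: -44 + (-9 − (-44))/5 = -44 + 7 = -37 dBFS. ✓

-44 dBFS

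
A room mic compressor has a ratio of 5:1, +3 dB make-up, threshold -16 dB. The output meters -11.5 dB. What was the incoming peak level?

Before make-up, the level was -11.5 − 3 = -14.5 dB.
That's 1.5 dB above the -16 dB threshold.
Undo the ratio: input overshoot = 1.5 × 5 = 7.5 dB, giving input = -8.5 dB.

-8.5 dB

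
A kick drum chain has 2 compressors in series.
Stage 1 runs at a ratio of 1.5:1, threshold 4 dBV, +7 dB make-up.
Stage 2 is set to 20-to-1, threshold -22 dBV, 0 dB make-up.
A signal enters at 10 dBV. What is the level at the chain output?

Stage 1: 6 dB above 4 dBV, reduced 1.5:1 to 4 dB above → 8 dBV; +7 dB make-up → 15 dBV.
Stage 2: overshoot 37 dB → 37/20 = 1.85 dB → -20.15 dBV.

-20.15 dBV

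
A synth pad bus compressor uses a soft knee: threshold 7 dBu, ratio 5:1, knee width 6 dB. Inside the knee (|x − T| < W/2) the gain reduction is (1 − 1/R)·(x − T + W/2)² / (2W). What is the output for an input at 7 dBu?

6.4 dBu

x − T + W/2 = 7 − 7 + 3 = 3.
GR = (1 − 1/5) × 3² / 12 = 0.8 × 9 / 12 = 0.6 dB.
Output = 7 − 0.6 = 6.4 dBu.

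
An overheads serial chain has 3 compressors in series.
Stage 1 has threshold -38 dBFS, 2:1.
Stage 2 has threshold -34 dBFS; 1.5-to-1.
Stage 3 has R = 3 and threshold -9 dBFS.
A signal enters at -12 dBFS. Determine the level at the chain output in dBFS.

Stage 1: overshoot 26 dB → 26/2 = 13 dB → -25 dBFS.
Stage 2: -25 dBFS is 9 dB over -34 dBFS; at 1.5:1 that becomes 6 dB over, giving -28 dBFS.
Stage 3: -28 dBFS ≤ -9 dBFS, so stage 3 doesn't engage; output -28 dBFS.

-28 dBFS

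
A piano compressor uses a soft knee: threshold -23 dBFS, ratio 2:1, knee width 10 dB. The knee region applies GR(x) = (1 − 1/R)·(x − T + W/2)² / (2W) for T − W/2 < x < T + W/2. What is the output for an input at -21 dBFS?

-22.225 dBFS

x − T + W/2 = -21 − (-23) + 5 = 7.
GR = (1 − 1/2) × 7² / 20 = 0.5 × 49 / 20 = 1.225 dB.
Output = -21 − 1.225 = -22.225 dBFS.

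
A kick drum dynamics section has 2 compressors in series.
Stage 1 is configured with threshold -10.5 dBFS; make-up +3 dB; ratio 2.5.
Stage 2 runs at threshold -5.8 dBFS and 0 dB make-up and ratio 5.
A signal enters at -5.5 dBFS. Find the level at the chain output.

-5.74 dBFS

Stage 1: -5.5 dBFS is 5 dB over -10.5 dBFS; at 2.5:1 that becomes 2 dB over, giving -8.5 dBFS; +3 dB make-up → -5.5 dBFS.
Stage 2: -5.5 dBFS is 0.3 dB over -5.8 dBFS; at 5:1 that becomes 0.06 dB over, giving -5.74 dBFS.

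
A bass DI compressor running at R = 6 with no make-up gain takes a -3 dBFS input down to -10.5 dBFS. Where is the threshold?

-12 dBFS

Let T be the threshold. Output overshoot = (input overshoot)/R, so -10.5 − T = (-3 − T)/6.
6·(-10.5 − T) = -3 − T → 5·T = -63 − (-3) = -60.
T = -60/5 = -12 dBFS.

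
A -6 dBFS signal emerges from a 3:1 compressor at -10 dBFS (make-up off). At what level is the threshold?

Gain reduction = -6 − (-10) = 4 dB; output overshoot = GR / (R − 1) = 4 / 2 = 2 dB.
Threshold = output − output overshoot = -10 − 2 = -12 dBFS.

-12 dBFS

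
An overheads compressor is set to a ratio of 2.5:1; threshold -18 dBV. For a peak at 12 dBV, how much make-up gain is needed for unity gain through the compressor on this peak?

18 dB

Overshoot 30 dB → 30/2.5 = 12 dB after compression, so the compressed level is -18 + 12 = -6 dBV.
Make-up = target − compressed = 12 − (-6) = 18 dB.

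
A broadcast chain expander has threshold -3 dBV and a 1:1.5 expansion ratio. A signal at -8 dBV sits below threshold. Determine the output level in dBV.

-10.5 dBV

Undershoot = (-3) − (-8) = 5 dB.
At 1:1.5, that expands to 7.5 dB under threshold.
Output = -3 − 7.5 = -10.5 dBV.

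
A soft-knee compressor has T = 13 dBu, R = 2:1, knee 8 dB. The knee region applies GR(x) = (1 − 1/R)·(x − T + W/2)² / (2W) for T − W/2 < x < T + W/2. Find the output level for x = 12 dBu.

x − T + W/2 = 12 − 13 + 4 = 3.
GR = (1 − 1/2) × 3² / 16 = 0.5 × 9 / 16 = 0.28125 dB.
Output = 12 − 0.28125 = 11.71875 dBu.

11.71875 dBu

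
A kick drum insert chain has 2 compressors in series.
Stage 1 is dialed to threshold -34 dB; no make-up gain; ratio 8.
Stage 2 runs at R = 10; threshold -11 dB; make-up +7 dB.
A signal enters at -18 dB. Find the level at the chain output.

Stage 1: 16 dB above -34 dB, reduced 8:1 to 2 dB above → -32 dB.
Stage 2: -32 dB ≤ -11 dB, so stage 2 doesn't engage; make-up brings it to -25 dB.

-25 dB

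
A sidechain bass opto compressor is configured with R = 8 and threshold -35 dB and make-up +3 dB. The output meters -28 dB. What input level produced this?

-3 dB

Remove make-up: -28 − 3 = -31 dB.
That's 4 dB above the -35 dB threshold.
Before 8:1 compression the overshoot was 4 × 8 = 32 dB, so input = -35 + 32 = -3 dB.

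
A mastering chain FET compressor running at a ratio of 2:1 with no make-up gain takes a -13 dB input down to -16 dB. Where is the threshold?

Input is 6 dB above T (since output overshoot × R = input overshoot: (-16 − T)·2 = -13 − T gives T = -19 dB).
Check: -19 + (-13 − (-19))/2 = -19 + 3 = -16 dB. ✓

-19 dB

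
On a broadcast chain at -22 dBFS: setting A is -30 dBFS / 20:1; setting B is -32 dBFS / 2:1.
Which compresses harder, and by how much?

A, by 2.6 dB

A: 8 dB over, compressed to 0.4 dB over, so 7.6 dB of GR.
B: 10 dB over, compressed to 5 dB over, so 5 dB of GR.
A applies 2.6 dB more gain reduction.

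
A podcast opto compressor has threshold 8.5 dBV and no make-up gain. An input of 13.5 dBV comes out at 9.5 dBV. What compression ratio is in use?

Input overshoot = 13.5 − 8.5 = 5 dB; output overshoot = 9.5 − 8.5 = 1 dB.
Ratio = 5 / 1 = 5.

5:1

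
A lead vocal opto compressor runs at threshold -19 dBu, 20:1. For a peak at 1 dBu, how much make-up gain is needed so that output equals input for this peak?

The peak compresses to -19 + 20/20 = -18 dBu.
To reach 1 dBu requires 1 − (-18) = 19 dB of make-up.

19 dB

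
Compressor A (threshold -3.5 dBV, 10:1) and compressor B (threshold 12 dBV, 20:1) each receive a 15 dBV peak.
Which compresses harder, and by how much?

A, by 13.8 dB

A: GR = 18.5 − 18.5/10 = 16.65 dB.
B: GR = 3 − 3/20 = 2.85 dB.
A reduces 13.8 dB more.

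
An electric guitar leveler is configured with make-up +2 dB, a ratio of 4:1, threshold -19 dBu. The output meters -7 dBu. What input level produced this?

21 dBu

Remove make-up: -7 − 2 = -9 dBu.
That's 10 dB above the -19 dBu threshold.
Before 4:1 compression the overshoot was 10 × 4 = 40 dB, so input = -19 + 40 = 21 dBu.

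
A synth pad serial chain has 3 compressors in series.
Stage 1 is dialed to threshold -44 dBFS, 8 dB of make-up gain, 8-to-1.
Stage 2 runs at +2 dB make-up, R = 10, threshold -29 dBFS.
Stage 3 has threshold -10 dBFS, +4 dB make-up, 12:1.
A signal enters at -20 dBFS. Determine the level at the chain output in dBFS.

Stage 1: -20 dBFS is 24 dB over -44 dBFS; at 8:1 that becomes 3 dB over, giving -41 dBFS; +8 dB make-up → -33 dBFS.
Stage 2: -33 dBFS ≤ -29 dBFS, so stage 2 doesn't engage; make-up brings it to -31 dBFS.
Stage 3: -31 dBFS ≤ -10 dBFS, so stage 3 doesn't engage; make-up brings it to -27 dBFS.

-27 dBFS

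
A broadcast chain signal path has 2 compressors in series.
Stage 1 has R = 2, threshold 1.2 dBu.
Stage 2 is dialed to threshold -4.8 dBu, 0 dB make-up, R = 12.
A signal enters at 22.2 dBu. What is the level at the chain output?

-3.425 dBu

Stage 1: 21 dB above 1.2 dBu, reduced 2:1 to 10.5 dB above → 11.7 dBu.
Stage 2: 11.7 dBu is 16.5 dB over -4.8 dBu; at 12:1 that becomes 1.375 dB over, giving -3.425 dBu.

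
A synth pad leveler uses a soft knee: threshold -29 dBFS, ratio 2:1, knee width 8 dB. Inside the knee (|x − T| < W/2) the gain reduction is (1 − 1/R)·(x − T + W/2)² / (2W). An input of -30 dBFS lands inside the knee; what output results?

x − T + W/2 = -30 − (-29) + 4 = 3.
GR = (1 − 1/2) × 3² / 16 = 0.5 × 9 / 16 = 0.28125 dB.
Output = -30 − 0.28125 = -30.28125 dBFS.

-30.28125 dBFS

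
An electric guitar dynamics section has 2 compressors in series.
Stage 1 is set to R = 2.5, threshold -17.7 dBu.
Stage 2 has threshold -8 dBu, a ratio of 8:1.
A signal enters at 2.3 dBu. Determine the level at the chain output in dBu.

-9.7 dBu

Stage 1: overshoot 20 dB → 20/2.5 = 8 dB → -9.7 dBu.
Stage 2: -9.7 dBu is at or below the -8 dBu threshold — no compression; output -9.7 dBu.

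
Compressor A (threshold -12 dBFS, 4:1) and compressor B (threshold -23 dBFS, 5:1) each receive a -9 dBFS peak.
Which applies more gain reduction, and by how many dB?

A: GR = 3 − 3/4 = 2.25 dB.
B: GR = 14 − 14/5 = 11.2 dB.
B reduces 8.95 dB more.

B, by 8.95 dB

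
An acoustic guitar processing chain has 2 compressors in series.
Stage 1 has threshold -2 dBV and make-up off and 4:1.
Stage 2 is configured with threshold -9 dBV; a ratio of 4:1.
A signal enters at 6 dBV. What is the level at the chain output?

-6.75 dBV

Stage 1: 8 dB above -2 dBV, reduced 4:1 to 2 dB above → 0 dBV.
Stage 2: overshoot 9 dB → 9/4 = 2.25 dB → -6.75 dBV.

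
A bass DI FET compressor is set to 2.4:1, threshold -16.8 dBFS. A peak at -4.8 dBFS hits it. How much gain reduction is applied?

The signal is 12 dB above threshold.
After 2.4:1 compression the overshoot becomes 12/2.4 = 5 dB.
Gain reduction = 12 − 5 = 7 dB.

7 dB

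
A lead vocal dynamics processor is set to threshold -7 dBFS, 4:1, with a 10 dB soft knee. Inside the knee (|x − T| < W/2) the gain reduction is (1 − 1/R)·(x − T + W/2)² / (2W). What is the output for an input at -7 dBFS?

x − T + W/2 = -7 − (-7) + 5 = 5.
GR = (1 − 1/4) × 5² / 20 = 0.75 × 25 / 20 = 0.9375 dB.
Output = -7 − 0.9375 = -7.9375 dBFS.

-7.9375 dBFS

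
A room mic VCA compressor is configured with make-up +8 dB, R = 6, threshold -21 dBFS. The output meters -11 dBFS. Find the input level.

-9 dBFS

Before make-up, the level was -11 − 8 = -19 dBFS.
The compressed level sits -19 − (-21) = 2 dB over threshold.
Undo the ratio: input overshoot = 2 × 6 = 12 dB, giving input = -9 dBFS.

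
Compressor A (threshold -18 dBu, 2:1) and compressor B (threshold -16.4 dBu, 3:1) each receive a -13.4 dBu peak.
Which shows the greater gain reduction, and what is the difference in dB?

A: GR = 4.6 − 4.6/2 = 2.3 dB.
B: GR = 3 − 3/3 = 2 dB.
Difference: 0.3 dB in favour of A.

A, by 0.3 dB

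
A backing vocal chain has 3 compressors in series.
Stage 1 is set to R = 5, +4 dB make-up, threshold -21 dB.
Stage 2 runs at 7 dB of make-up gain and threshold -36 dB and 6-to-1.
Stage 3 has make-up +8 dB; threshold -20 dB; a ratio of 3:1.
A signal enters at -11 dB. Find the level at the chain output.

-17.5 dB

Stage 1: -11 dB is 10 dB over -21 dB; at 5:1 that becomes 2 dB over, giving -19 dB; +4 dB make-up → -15 dB.
Stage 2: 21 dB above -36 dB, reduced 6:1 to 3.5 dB above → -32.5 dB; +7 dB make-up → -25.5 dB.
Stage 3: -25.5 dB is at or below the -20 dB threshold — no compression; make-up brings it to -17.5 dB.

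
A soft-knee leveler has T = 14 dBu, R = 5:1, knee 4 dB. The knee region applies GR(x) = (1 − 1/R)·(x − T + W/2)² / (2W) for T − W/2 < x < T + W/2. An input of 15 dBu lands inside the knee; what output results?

14.1 dBu

x − T + W/2 = 15 − 14 + 2 = 3.
GR = (1 − 1/5) × 3² / 8 = 0.8 × 9 / 8 = 0.9 dB.
Output = 15 − 0.9 = 14.1 dBu.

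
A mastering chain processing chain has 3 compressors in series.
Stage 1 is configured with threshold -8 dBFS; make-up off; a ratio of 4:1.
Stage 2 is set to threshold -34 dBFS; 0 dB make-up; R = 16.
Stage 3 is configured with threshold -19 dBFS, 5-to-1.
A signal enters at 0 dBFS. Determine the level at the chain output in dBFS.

-32.25 dBFS

Stage 1: 8 dB above -8 dBFS, reduced 4:1 to 2 dB above → -6 dBFS.
Stage 2: overshoot 28 dB → 28/16 = 1.75 dB → -32.25 dBFS.
Stage 3: -32.25 dBFS is at or below the -19 dBFS threshold — no compression; output -32.25 dBFS.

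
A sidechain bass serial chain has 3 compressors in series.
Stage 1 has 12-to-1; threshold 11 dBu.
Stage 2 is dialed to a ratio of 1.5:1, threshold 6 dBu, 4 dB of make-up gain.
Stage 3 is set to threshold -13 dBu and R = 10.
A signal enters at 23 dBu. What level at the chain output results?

Stage 1: overshoot 12 dB → 12/12 = 1 dB → 12 dBu.
Stage 2: 6 dB above 6 dBu, reduced 1.5:1 to 4 dB above → 10 dBu; +4 dB make-up → 14 dBu.
Stage 3: 14 dBu is 27 dB over -13 dBu; at 10:1 that becomes 2.7 dB over, giving -10.3 dBu.

-10.3 dBu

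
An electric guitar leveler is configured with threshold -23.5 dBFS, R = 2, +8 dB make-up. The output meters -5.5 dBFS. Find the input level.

Before make-up, the level was -5.5 − 8 = -13.5 dBFS.
Post-compression overshoot = -13.5 − (-23.5) = 10 dB.
Undo the ratio: input overshoot = 10 × 2 = 20 dB, giving input = -3.5 dBFS.

-3.5 dBFS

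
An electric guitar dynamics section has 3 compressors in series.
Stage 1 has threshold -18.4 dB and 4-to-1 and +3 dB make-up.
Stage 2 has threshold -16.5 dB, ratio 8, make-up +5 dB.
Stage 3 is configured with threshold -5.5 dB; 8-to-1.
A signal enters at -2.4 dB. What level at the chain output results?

Stage 1: overshoot 16 dB → 16/4 = 4 dB → -14.4 dB; +3 dB make-up → -11.4 dB.
Stage 2: -11.4 dB is 5.1 dB over -16.5 dB; at 8:1 that becomes 0.6375 dB over, giving -15.8625 dB; +5 dB make-up → -10.8625 dB.
Stage 3: below threshold (-10.8625 ≤ -5.5); passes unchanged; output -10.8625 dB.

-10.8625 dB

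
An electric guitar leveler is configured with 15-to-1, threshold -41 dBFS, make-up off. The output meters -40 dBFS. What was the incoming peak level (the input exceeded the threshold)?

-26 dBFS

The compressed level sits -40 − (-41) = 1 dB over threshold.
Input overshoot = R × output overshoot = 15 dB → input = -41 + 15 = -26 dBFS.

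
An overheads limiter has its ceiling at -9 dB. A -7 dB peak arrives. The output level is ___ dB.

-9 dB

At ∞:1, everything above -9 dB is held at the ceiling.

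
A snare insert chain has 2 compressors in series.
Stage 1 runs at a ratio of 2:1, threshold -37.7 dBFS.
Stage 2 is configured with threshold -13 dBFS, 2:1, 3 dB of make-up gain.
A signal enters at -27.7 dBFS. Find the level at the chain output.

Stage 1: -27.7 dBFS is 10 dB over -37.7 dBFS; at 2:1 that becomes 5 dB over, giving -32.7 dBFS.
Stage 2: -32.7 dBFS is at or below the -13 dBFS threshold — no compression; make-up brings it to -29.7 dBFS.

-29.7 dBFS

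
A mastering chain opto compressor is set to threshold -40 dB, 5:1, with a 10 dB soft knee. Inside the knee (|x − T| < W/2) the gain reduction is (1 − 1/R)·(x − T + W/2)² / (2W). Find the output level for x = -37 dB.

x − T + W/2 = -37 − (-40) + 5 = 8.
GR = (1 − 1/5) × 8² / 20 = 0.8 × 64 / 20 = 2.56 dB.
Output = -37 − 2.56 = -39.56 dB.

-39.56 dB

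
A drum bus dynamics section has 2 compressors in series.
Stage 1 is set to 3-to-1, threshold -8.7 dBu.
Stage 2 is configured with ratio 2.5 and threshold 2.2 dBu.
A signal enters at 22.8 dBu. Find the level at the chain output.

Stage 1: overshoot 31.5 dB → 31.5/3 = 10.5 dB → 1.8 dBu.
Stage 2: 1.8 dBu ≤ 2.2 dBu, so stage 2 doesn't engage; output 1.8 dBu.

1.8 dBu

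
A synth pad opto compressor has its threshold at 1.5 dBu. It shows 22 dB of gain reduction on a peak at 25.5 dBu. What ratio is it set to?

12:1

Input overshoot = 25.5 − 1.5 = 24 dB.
Output overshoot = 24 − 22 = 2 dB.
Ratio = input overshoot / output overshoot = 24 / 2 = 12.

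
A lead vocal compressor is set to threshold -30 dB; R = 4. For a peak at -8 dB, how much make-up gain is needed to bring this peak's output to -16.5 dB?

Overshoot 22 dB → 22/4 = 5.5 dB after compression, so the compressed level is -30 + 5.5 = -24.5 dB.
Make-up = target − compressed = -16.5 − (-24.5) = 8 dB.

8 dB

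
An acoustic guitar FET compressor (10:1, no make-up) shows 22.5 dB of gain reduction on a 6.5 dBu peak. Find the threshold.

Let T be the threshold. Output overshoot = (input overshoot)/R, so -16 − T = (6.5 − T)/10.
10·(-16 − T) = 6.5 − T → 9·T = -160 − 6.5 = -166.5.
T = -166.5/9 = -18.5 dBu.

-18.5 dBu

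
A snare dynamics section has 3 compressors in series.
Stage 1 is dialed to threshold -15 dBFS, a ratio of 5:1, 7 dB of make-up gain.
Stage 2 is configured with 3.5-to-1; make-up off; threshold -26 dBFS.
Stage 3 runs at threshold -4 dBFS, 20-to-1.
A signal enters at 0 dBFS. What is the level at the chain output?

Stage 1: overshoot 15 dB → 15/5 = 3 dB → -12 dBFS; +7 dB make-up → -5 dBFS.
Stage 2: 21 dB above -26 dBFS, reduced 3.5:1 to 6 dB above → -20 dBFS.
Stage 3: -20 dBFS ≤ -4 dBFS, so stage 3 doesn't engage; output -20 dBFS.

-20 dBFS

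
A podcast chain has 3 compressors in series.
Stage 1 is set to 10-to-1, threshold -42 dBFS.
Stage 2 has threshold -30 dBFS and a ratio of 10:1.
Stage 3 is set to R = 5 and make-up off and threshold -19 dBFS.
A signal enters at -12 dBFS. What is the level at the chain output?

-39 dBFS

Stage 1: 30 dB above -42 dBFS, reduced 10:1 to 3 dB above → -39 dBFS.
Stage 2: -39 dBFS ≤ -30 dBFS, so stage 2 doesn't engage; output -39 dBFS.
Stage 3: below threshold (-39 ≤ -19); passes unchanged; output -39 dBFS.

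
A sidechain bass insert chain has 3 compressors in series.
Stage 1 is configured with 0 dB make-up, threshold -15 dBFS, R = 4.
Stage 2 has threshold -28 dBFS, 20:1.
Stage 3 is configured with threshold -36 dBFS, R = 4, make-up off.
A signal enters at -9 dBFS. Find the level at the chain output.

Stage 1: -9 dBFS is 6 dB over -15 dBFS; at 4:1 that becomes 1.5 dB over, giving -13.5 dBFS.
Stage 2: -13.5 dBFS is 14.5 dB over -28 dBFS; at 20:1 that becomes 0.725 dB over, giving -27.275 dBFS.
Stage 3: -27.275 dBFS is 8.725 dB over -36 dBFS; at 4:1 that becomes 2.18125 dB over, giving -33.81875 dBFS.

-33.81875 dBFS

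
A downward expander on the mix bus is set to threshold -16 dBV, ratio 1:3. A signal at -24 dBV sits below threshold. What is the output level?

-40 dBV

The input is 8 dB below the -16 dBV threshold.
A 1:3 expander multiplies undershoot by 3: 8 × 3 = 24 dB below threshold.
Output = -16 − 24 = -40 dBV.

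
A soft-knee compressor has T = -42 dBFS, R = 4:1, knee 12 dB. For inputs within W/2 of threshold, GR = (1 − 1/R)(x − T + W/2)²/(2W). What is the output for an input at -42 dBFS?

x − T + W/2 = -42 − (-42) + 6 = 6.
GR = (1 − 1/4) × 6² / 24 = 0.75 × 36 / 24 = 1.125 dB.
Output = -42 − 1.125 = -43.125 dBFS.

-43.125 dBFS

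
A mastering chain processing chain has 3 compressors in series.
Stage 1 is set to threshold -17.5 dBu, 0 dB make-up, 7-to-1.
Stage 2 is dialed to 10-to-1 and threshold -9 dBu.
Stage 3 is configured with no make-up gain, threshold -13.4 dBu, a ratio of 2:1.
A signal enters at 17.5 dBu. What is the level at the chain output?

-12.95 dBu

Stage 1: overshoot 35 dB → 35/7 = 5 dB → -12.5 dBu.
Stage 2: -12.5 dBu ≤ -9 dBu, so stage 2 doesn't engage; output -12.5 dBu.
Stage 3: overshoot 0.9 dB → 0.9/2 = 0.45 dB → -12.95 dBu.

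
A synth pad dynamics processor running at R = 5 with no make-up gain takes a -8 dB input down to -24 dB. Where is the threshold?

-28 dB

Input is 20 dB above T (since output overshoot × R = input overshoot: (-24 − T)·5 = -8 − T gives T = -28 dB).
Check: -28 + (-8 − (-28))/5 = -28 + 4 = -24 dB. ✓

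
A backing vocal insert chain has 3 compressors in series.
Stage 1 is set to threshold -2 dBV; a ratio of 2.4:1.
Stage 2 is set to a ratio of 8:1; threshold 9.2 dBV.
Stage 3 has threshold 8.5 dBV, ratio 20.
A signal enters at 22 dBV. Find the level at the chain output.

Stage 1: overshoot 24 dB → 24/2.4 = 10 dB → 8 dBV.
Stage 2: 8 dBV is at or below the 9.2 dBV threshold — no compression; output 8 dBV.
Stage 3: 8 dBV is at or below the 8.5 dBV threshold — no compression; output 8 dBV.

8 dBV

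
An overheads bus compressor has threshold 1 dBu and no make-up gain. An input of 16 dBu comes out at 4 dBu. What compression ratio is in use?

5:1

Input overshoot = 16 − 1 = 15 dB; output overshoot = 4 − 1 = 3 dB.
Ratio = 15 / 3 = 5.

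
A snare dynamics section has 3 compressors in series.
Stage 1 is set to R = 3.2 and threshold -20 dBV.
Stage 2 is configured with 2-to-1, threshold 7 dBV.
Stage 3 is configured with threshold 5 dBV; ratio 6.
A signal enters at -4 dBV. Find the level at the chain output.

Stage 1: overshoot 16 dB → 16/3.2 = 5 dB → -15 dBV.
Stage 2: -15 dBV ≤ 7 dBV, so stage 2 doesn't engage; output -15 dBV.
Stage 3: -15 dBV is at or below the 5 dBV threshold — no compression; output -15 dBV.

-15 dBV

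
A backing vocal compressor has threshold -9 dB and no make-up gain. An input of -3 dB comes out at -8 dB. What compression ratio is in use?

6:1

Input overshoot = -3 − (-9) = 6 dB; output overshoot = -8 − (-9) = 1 dB.
Ratio = 6 / 1 = 6.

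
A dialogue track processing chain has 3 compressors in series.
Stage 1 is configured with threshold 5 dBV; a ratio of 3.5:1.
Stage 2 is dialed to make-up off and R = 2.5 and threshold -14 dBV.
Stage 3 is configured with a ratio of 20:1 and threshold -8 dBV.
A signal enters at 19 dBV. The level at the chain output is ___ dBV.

Stage 1: overshoot 14 dB → 14/3.5 = 4 dB → 9 dBV.
Stage 2: 23 dB above -14 dBV, reduced 2.5:1 to 9.2 dB above → -4.8 dBV.
Stage 3: 3.2 dB above -8 dBV, reduced 20:1 to 0.16 dB above → -7.84 dBV.

-7.84 dBV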